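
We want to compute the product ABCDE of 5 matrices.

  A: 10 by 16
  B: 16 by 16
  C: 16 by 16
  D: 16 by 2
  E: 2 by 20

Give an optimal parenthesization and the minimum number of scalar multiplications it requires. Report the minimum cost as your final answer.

1744

Adjacent pairs: AB = 10·16·16 = 2560; BC = 16·16·16 = 4096; CD = 16·16·2 = 512; DE = 16·2·20 = 640.
Length 3: A..C: k=1: 0+4096+10·16·16=6656; k=2: 2560+0+10·16·16=5120 → min 5120 | B..D: k=2: 0+512+16·16·2=1024; k=3: 4096+0+16·16·2=4608 → min 1024 | C..E: k=3: 0+640+16·16·20=5760; k=4: 512+0+16·2·20=1152 → min 1152.
Length 4: A..D: k=1: 0+1024+10·16·2=1344; k=2: 2560+512+10·16·2=3392; k=3: 5120+0+10·16·2=5440 → min 1344 | B..E: k=2: 0+1152+16·16·20=6272; k=3: 4096+640+16·16·20=9856; k=4: 1024+0+16·2·20=1664 → min 1664.
Length 5: A..E: k=1: 0+1664+10·16·20=4864; k=2: 2560+1152+10·16·20=6912; k=3: 5120+640+10·16·20=8960; k=4: 1344+0+10·2·20=1744 → min 1744.
Optimal parenthesization: ((A(B(CD)))E) with cost 1744.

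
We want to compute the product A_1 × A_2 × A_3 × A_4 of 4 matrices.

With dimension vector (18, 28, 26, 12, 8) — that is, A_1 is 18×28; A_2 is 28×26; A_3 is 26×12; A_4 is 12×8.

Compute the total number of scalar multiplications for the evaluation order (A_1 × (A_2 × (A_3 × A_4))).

(A_3 × A_4): 26×12 by 12×8 → 26×8, cost 26·12·8 = 2496
(A_2 × (A_3 × A_4)): 28×26 by 26×8 → 28×8, cost 28·26·8 = 5824; cumulative 8320
(A_1 × (A_2 × (A_3 × A_4))): 18×28 by 28×8 → 18×8, cost 18·28·8 = 4032; cumulative 12352
Total: 12352 scalar multiplications.

12352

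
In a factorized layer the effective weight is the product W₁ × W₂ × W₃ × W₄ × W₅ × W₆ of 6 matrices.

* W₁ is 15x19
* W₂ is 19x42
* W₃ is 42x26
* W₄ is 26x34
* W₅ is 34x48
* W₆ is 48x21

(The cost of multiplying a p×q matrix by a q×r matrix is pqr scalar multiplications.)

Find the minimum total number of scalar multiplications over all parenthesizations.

Adjacent pairs: W₁W₂ = 15·19·42 = 11970; W₂W₃ = 19·42·26 = 20748; W₃W₄ = 42·26·34 = 37128; W₄W₅ = 26·34·48 = 42432; W₅W₆ = 34·48·21 = 34272.
Length 3: W₁..W₃: k=1: 0+20748+15·19·26=28158; k=2: 11970+0+15·42·26=28350 → min 28158 | W₂..W₄: k=2: 0+37128+19·42·34=64260; k=3: 20748+0+19·26·34=37544 → min 37544 | W₃..W₅: k=3: 0+42432+42·26·48=94848; k=4: 37128+0+42·34·48=105672 → min 94848 | W₄..W₆: k=4: 0+34272+26·34·21=52836; k=5: 42432+0+26·48·21=68640 → min 52836.
Length 4: W₁..W₄: k=1: 0+37544+15·19·34=47234; k=2: 11970+37128+15·42·34=70518; k=3: 28158+0+15·26·34=41418 → min 41418 | W₂..W₅: k=2: 0+94848+19·42·48=133152; k=3: 20748+42432+19·26·48=86892; k=4: 37544+0+19·34·48=68552 → min 68552 | W₃..W₆: k=3: 0+52836+42·26·21=75768; k=4: 37128+34272+42·34·21=101388; k=5: 94848+0+42·48·21=137184 → min 75768.
Length 5: W₁..W₅: k=1: 0+68552+15·19·48=82232; k=2: 11970+94848+15·42·48=137058; k=3: 28158+42432+15·26·48=89310; k=4: 41418+0+15·34·48=65898 → min 65898 | W₂..W₆: k=2: 0+75768+19·42·21=92526; k=3: 20748+52836+19·26·21=83958; k=4: 37544+34272+19·34·21=85382; k=5: 68552+0+19·48·21=87704 → min 83958.
Length 6: W₁..W₆: k=1: 0+83958+15·19·21=89943; k=2: 11970+75768+15·42·21=100968; k=3: 28158+52836+15·26·21=89184; k=4: 41418+34272+15·34·21=86400; k=5: 65898+0+15·48·21=81018 → min 81018.
Optimal order: ((((W₁ × (W₂ × W₃)) × W₄) × W₅) × W₆) with cost 81018.

81018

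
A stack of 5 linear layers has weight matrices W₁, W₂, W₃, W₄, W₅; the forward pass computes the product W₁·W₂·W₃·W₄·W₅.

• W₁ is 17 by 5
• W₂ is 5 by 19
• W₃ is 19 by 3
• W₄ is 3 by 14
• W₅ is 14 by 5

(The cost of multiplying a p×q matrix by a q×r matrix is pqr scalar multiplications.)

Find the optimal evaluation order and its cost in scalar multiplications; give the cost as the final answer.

995

Adjacent pairs: W₁W₂ = 17·5·19 = 1615; W₂W₃ = 5·19·3 = 285; W₃W₄ = 19·3·14 = 798; W₄W₅ = 3·14·5 = 210.
Length 3: W₁..W₃: k=1: 0+285+17·5·3=540; k=2: 1615+0+17·19·3=2584 → min 540 | W₂..W₄: k=2: 0+798+5·19·14=2128; k=3: 285+0+5·3·14=495 → min 495 | W₃..W₅: k=3: 0+210+19·3·5=495; k=4: 798+0+19·14·5=2128 → min 495.
Length 4: W₁..W₄: k=1: 0+495+17·5·14=1685; k=2: 1615+798+17·19·14=6935; k=3: 540+0+17·3·14=1254 → min 1254 | W₂..W₅: k=2: 0+495+5·19·5=970; k=3: 285+210+5·3·5=570; k=4: 495+0+5·14·5=845 → min 570.
Length 5: W₁..W₅: k=1: 0+570+17·5·5=995; k=2: 1615+495+17·19·5=3725; k=3: 540+210+17·3·5=1005; k=4: 1254+0+17·14·5=2444 → min 995.
Optimal parenthesization: (W₁·((W₂·W₃)·(W₄·W₅))) with cost 995.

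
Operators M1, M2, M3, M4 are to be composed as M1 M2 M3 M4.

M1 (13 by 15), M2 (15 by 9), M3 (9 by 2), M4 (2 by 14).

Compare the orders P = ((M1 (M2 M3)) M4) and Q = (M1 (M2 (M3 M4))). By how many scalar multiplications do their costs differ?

Order P = ((M1 (M2 M3)) M4): (M2 M3): 15×9 by 9×2 → 15×2, cost 15·9·2 = 270; (M1 (M2 M3)): 13×15 by 15×2 → 13×2, cost 13·15·2 = 390; cumulative 660; ((M1 (M2 M3)) M4): 13×2 by 2×14 → 13×14, cost 13·2·14 = 364; cumulative 1024. Total 1024.
Order Q = (M1 (M2 (M3 M4))): (M3 M4): 9×2 by 2×14 → 9×14, cost 9·2·14 = 252; (M2 (M3 M4)): 15×9 by 9×14 → 15×14, cost 15·9·14 = 1890; cumulative 2142; (M1 (M2 (M3 M4))): 13×15 by 15×14 → 13×14, cost 13·15·14 = 2730; cumulative 4872. Total 4872.
Difference: |1024 − 4872| = 3848.

3848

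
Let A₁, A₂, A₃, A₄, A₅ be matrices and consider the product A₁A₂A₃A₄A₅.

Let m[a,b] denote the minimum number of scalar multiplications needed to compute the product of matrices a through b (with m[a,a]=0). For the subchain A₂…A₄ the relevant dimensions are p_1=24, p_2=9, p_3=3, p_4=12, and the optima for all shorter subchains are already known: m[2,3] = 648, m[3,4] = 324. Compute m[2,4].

1512

m[2,4] = min over k∈[2,3] of m[2,k]+m[k+1,4]+p_{1}·p_k·p_{4}.
k=2: 0 + 324 + 24·9·12 = 2916; k=3: 648 + 0 + 24·3·12 = 1512.
Minimum: 1512 at k=3.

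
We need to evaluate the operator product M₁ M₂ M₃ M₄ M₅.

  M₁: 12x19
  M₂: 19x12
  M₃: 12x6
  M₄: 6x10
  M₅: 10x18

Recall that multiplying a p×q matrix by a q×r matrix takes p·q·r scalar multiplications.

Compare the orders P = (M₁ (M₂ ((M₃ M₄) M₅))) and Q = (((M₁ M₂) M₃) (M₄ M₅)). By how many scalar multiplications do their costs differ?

5112

Order P = (M₁ (M₂ ((M₃ M₄) M₅))): (M₃ M₄): 12×6 by 6×10 → 12×10, cost 12·6·10 = 720; ((M₃ M₄) M₅): 12×10 by 10×18 → 12×18, cost 12·10·18 = 2160; cumulative 2880; (M₂ ((M₃ M₄) M₅)): 19×12 by 12×18 → 19×18, cost 19·12·18 = 4104; cumulative 6984; (M₁ (M₂ ((M₃ M₄) M₅))): 12×19 by 19×18 → 12×18, cost 12·19·18 = 4104; cumulative 11088. Total 11088.
Order Q = (((M₁ M₂) M₃) (M₄ M₅)): (M₁ M₂): 12×19 by 19×12 → 12×12, cost 12·19·12 = 2736; ((M₁ M₂) M₃): 12×12 by 12×6 → 12×6, cost 12·12·6 = 864; cumulative 3600; (M₄ M₅): 6×10 by 10×18 → 6×18, cost 6·10·18 = 1080; (((M₁ M₂) M₃) (M₄ M₅)): 12×6 by 6×18 → 12×18, cost 12·6·18 = 1296; cumulative 5976. Total 5976.
Difference: |11088 − 5976| = 5112.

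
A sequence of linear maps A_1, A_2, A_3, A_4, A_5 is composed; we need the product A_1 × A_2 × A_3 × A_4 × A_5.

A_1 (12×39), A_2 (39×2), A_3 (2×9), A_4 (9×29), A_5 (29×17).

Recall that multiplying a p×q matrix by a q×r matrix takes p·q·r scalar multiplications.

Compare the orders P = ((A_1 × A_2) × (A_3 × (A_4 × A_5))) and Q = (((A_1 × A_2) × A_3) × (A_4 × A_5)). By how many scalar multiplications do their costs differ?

1338

Order P = ((A_1 × A_2) × (A_3 × (A_4 × A_5))): (A_1 × A_2): 12×39 by 39×2 → 12×2, cost 12·39·2 = 936; (A_4 × A_5): 9×29 by 29×17 → 9×17, cost 9·29·17 = 4437; (A_3 × (A_4 × A_5)): 2×9 by 9×17 → 2×17, cost 2·9·17 = 306; cumulative 4743; ((A_1 × A_2) × (A_3 × (A_4 × A_5))): 12×2 by 2×17 → 12×17, cost 12·2·17 = 408; cumulative 6087. Total 6087.
Order Q = (((A_1 × A_2) × A_3) × (A_4 × A_5)): (A_1 × A_2): 12×39 by 39×2 → 12×2, cost 12·39·2 = 936; ((A_1 × A_2) × A_3): 12×2 by 2×9 → 12×9, cost 12·2·9 = 216; cumulative 1152; (A_4 × A_5): 9×29 by 29×17 → 9×17, cost 9·29·17 = 4437; (((A_1 × A_2) × A_3) × (A_4 × A_5)): 12×9 by 9×17 → 12×17, cost 12·9·17 = 1836; cumulative 7425. Total 7425.
Difference: |6087 − 7425| = 1338.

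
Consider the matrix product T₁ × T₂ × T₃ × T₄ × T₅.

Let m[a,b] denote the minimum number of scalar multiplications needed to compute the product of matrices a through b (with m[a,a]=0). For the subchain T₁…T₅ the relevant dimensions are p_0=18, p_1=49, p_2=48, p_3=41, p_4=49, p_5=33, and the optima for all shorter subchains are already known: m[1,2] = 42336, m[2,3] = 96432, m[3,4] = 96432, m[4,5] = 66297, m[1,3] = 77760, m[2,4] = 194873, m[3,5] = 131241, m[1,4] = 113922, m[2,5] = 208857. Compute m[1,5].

m[1,5] = min over k∈[1,4] of m[1,k]+m[k+1,5]+p_{0}·p_k·p_{5}.
k=1: 0 + 208857 + 18·49·33 = 237963; k=2: 42336 + 131241 + 18·48·33 = 202089; k=3: 77760 + 66297 + 18·41·33 = 168411; k=4: 113922 + 0 + 18·49·33 = 143028.
Minimum: 143028 at k=4.

143028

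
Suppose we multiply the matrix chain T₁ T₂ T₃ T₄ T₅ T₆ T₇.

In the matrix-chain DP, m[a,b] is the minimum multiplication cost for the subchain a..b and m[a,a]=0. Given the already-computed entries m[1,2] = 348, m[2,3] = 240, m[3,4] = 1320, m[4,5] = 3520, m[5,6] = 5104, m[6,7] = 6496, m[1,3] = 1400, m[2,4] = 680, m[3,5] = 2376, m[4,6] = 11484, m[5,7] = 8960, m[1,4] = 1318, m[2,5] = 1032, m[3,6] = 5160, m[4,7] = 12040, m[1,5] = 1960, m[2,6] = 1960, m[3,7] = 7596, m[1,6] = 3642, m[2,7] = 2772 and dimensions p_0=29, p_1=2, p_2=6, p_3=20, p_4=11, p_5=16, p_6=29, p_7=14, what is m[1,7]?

3584

m[1,7] = min over k∈[1,6] of m[1,k]+m[k+1,7]+p_{0}·p_k·p_{7}.
k=1: 0 + 2772 + 29·2·14 = 3584; k=2: 348 + 7596 + 29·6·14 = 10380; k=3: 1400 + 12040 + 29·20·14 = 21560; k=4: 1318 + 8960 + 29·11·14 = 14744; k=5: 1960 + 6496 + 29·16·14 = 14952; k=6: 3642 + 0 + 29·29·14 = 15416.
Minimum: 3584 at k=1.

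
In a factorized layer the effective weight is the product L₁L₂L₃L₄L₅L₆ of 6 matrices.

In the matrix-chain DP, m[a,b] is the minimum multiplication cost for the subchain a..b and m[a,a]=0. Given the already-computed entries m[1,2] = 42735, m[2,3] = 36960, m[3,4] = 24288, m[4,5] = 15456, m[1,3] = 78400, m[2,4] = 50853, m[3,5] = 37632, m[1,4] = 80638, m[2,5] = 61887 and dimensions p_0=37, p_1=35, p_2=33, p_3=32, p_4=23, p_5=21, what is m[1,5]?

m[1,5] = min over k∈[1,4] of m[1,k]+m[k+1,5]+p_{0}·p_k·p_{5}.
k=1: 0 + 61887 + 37·35·21 = 89082; k=2: 42735 + 37632 + 37·33·21 = 106008; k=3: 78400 + 15456 + 37·32·21 = 118720; k=4: 80638 + 0 + 37·23·21 = 98509.
Minimum: 89082 at k=1.

89082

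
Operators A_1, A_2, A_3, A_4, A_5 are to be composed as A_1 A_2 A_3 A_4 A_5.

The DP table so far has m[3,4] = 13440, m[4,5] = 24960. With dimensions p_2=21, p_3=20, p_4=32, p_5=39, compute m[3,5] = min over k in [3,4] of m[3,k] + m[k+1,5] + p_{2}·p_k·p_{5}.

39648

m[3,5] = min over k∈[3,4] of m[3,k]+m[k+1,5]+p_{2}·p_k·p_{5}.
k=3: 0 + 24960 + 21·20·39 = 41340; k=4: 13440 + 0 + 21·32·39 = 39648.
Minimum: 39648 at k=4.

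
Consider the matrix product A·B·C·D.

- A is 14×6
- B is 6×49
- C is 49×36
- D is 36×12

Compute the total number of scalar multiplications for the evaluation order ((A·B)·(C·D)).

33516

(A·B): 14×6 by 6×49 → 14×49, cost 14·6·49 = 4116
(C·D): 49×36 by 36×12 → 49×12, cost 49·36·12 = 21168
((A·B)·(C·D)): 14×49 by 49×12 → 14×12, cost 14·49·12 = 8232; cumulative 33516
Total: 33516 scalar multiplications.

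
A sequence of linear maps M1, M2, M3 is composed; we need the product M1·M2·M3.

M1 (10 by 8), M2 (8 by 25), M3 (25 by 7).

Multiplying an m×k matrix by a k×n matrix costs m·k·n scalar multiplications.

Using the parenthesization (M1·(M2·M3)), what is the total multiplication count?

(M2·M3): 8×25 by 25×7 → 8×7, cost 8·25·7 = 1400
(M1·(M2·M3)): 10×8 by 8×7 → 10×7, cost 10·8·7 = 560; cumulative 1960
Total: 1960 scalar multiplications.

1960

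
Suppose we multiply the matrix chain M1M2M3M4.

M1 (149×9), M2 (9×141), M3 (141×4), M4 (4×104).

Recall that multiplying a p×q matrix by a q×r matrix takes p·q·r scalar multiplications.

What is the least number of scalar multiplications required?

72424

Adjacent pairs: M1M2 = 149·9·141 = 189081; M2M3 = 9·141·4 = 5076; M3M4 = 141·4·104 = 58656.
Length 3: M1..M3: k=1: 0+5076+149·9·4=10440; k=2: 189081+0+149·141·4=273117 → min 10440 | M2..M4: k=2: 0+58656+9·141·104=190632; k=3: 5076+0+9·4·104=8820 → min 8820.
Length 4: M1..M4: k=1: 0+8820+149·9·104=148284; k=2: 189081+58656+149·141·104=2432673; k=3: 10440+0+149·4·104=72424 → min 72424.
Optimal order: ((M1(M2M3))M4) with cost 72424.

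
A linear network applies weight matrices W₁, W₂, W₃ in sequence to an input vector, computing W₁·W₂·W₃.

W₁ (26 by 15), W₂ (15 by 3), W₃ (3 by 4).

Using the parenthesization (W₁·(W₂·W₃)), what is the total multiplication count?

(W₂·W₃): 15×3 by 3×4 → 15×4, cost 15·3·4 = 180
(W₁·(W₂·W₃)): 26×15 by 15×4 → 26×4, cost 26·15·4 = 1560; cumulative 1740
Total: 1740 scalar multiplications.

1740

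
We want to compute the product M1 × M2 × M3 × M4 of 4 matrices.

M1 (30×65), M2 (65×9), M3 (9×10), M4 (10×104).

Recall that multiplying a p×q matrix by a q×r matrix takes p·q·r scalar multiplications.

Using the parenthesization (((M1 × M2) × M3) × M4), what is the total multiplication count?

(M1 × M2): 30×65 by 65×9 → 30×9, cost 30·65·9 = 17550
((M1 × M2) × M3): 30×9 by 9×10 → 30×10, cost 30·9·10 = 2700; cumulative 20250
(((M1 × M2) × M3) × M4): 30×10 by 10×104 → 30×104, cost 30·10·104 = 31200; cumulative 51450
Total: 51450 scalar multiplications.

51450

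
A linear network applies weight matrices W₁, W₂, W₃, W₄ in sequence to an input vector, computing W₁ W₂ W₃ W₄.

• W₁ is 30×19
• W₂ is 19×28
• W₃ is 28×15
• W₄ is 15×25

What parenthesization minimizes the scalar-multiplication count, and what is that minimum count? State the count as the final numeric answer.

Adjacent pairs: W₁W₂ = 30·19·28 = 15960; W₂W₃ = 19·28·15 = 7980; W₃W₄ = 28·15·25 = 10500.
Length 3: W₁..W₃: k=1: 0+7980+30·19·15=16530; k=2: 15960+0+30·28·15=28560 → min 16530 | W₂..W₄: k=2: 0+10500+19·28·25=23800; k=3: 7980+0+19·15·25=15105 → min 15105.
Length 4: W₁..W₄: k=1: 0+15105+30·19·25=29355; k=2: 15960+10500+30·28·25=47460; k=3: 16530+0+30·15·25=27780 → min 27780.
Optimal parenthesization: ((W₁ (W₂ W₃)) W₄) with cost 27780.

27780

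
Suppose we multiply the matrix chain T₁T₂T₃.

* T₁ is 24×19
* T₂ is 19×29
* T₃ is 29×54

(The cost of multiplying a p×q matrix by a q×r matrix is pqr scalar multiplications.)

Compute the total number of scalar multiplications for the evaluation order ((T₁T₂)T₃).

50808

(T₁T₂): 24×19 by 19×29 → 24×29, cost 24·19·29 = 13224
((T₁T₂)T₃): 24×29 by 29×54 → 24×54, cost 24·29·54 = 37584; cumulative 50808
Total: 50808 scalar multiplications.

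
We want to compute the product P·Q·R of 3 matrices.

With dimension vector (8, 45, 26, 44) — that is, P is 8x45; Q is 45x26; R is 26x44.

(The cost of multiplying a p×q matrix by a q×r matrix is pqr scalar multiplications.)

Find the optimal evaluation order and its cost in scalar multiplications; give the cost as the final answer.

18512

(P·(Q·R)): cost 67320.
((P·Q)·R): cost 18512.
Optimal: ((P·Q)·R) with cost 18512.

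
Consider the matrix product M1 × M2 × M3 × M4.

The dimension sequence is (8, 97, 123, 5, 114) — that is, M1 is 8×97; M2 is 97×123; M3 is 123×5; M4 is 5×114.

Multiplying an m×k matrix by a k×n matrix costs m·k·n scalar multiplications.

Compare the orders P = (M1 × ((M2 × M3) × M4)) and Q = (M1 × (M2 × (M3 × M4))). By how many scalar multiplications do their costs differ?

1315299

Order P = (M1 × ((M2 × M3) × M4)): (M2 × M3): 97×123 by 123×5 → 97×5, cost 97·123·5 = 59655; ((M2 × M3) × M4): 97×5 by 5×114 → 97×114, cost 97·5·114 = 55290; cumulative 114945; (M1 × ((M2 × M3) × M4)): 8×97 by 97×114 → 8×114, cost 8·97·114 = 88464; cumulative 203409. Total 203409.
Order Q = (M1 × (M2 × (M3 × M4))): (M3 × M4): 123×5 by 5×114 → 123×114, cost 123·5·114 = 70110; (M2 × (M3 × M4)): 97×123 by 123×114 → 97×114, cost 97·123·114 = 1360134; cumulative 1430244; (M1 × (M2 × (M3 × M4))): 8×97 by 97×114 → 8×114, cost 8·97·114 = 88464; cumulative 1518708. Total 1518708.
Difference: |203409 − 1518708| = 1315299.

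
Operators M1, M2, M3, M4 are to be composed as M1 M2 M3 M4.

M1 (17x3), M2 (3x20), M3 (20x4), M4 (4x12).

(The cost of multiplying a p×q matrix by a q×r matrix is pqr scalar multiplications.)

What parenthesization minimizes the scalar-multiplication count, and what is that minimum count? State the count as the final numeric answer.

Adjacent pairs: M1M2 = 17·3·20 = 1020; M2M3 = 3·20·4 = 240; M3M4 = 20·4·12 = 960.
Length 3: M1..M3: k=1: 0+240+17·3·4=444; k=2: 1020+0+17·20·4=2380 → min 444 | M2..M4: k=2: 0+960+3·20·12=1680; k=3: 240+0+3·4·12=384 → min 384.
Length 4: M1..M4: k=1: 0+384+17·3·12=996; k=2: 1020+960+17·20·12=6060; k=3: 444+0+17·4·12=1260 → min 996.
Optimal parenthesization: (M1 ((M2 M3) M4)) with cost 996.

996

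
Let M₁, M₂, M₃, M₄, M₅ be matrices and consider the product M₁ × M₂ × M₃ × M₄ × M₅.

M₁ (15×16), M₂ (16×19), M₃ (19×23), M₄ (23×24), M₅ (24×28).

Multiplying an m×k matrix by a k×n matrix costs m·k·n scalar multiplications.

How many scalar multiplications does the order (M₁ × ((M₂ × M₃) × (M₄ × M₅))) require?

(M₂ × M₃): 16×19 by 19×23 → 16×23, cost 16·19·23 = 6992
(M₄ × M₅): 23×24 by 24×28 → 23×28, cost 23·24·28 = 15456
((M₂ × M₃) × (M₄ × M₅)): 16×23 by 23×28 → 16×28, cost 16·23·28 = 10304; cumulative 32752
(M₁ × ((M₂ × M₃) × (M₄ × M₅))): 15×16 by 16×28 → 15×28, cost 15·16·28 = 6720; cumulative 39472
Total: 39472 scalar multiplications.

39472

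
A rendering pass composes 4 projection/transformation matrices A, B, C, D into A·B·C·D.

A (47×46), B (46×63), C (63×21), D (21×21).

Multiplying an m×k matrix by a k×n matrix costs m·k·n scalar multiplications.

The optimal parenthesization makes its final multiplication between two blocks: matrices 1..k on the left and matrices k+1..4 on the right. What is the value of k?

1

Adjacent pairs: AB = 47·46·63 = 136206; BC = 46·63·21 = 60858; CD = 63·21·21 = 27783.
Length 3: A..C: k=1: 0+60858+47·46·21=106260; k=2: 136206+0+47·63·21=198387 → min 106260 | B..D: k=2: 0+27783+46·63·21=88641; k=3: 60858+0+46·21·21=81144 → min 81144.
Top-level splits: k=1: (A..A)·(B..D) → 0+81144+47·46·21 = 126546; k=2: (A..B)·(C..D) → 136206+27783+47·63·21 = 226170; k=3: (A..C)·(D..D) → 106260+0+47·21·21 = 126987.
Best split is after A, i.e. k = 1.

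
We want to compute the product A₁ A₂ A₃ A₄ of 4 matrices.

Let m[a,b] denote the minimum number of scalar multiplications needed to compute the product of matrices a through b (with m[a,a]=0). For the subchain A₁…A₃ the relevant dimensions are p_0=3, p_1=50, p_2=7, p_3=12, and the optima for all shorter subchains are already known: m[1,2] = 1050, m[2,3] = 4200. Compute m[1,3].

m[1,3] = min over k∈[1,2] of m[1,k]+m[k+1,3]+p_{0}·p_k·p_{3}.
k=1: 0 + 4200 + 3·50·12 = 6000; k=2: 1050 + 0 + 3·7·12 = 1302.
Minimum: 1302 at k=2.

1302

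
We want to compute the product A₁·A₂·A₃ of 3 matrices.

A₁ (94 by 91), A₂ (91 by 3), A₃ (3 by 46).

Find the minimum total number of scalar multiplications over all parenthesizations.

Order (A₁·(A₂·A₃)): (A₂·A₃): 91×3 by 3×46 → 91×46, cost 91·3·46 = 12558; (A₁·(A₂·A₃)): 94×91 by 91×46 → 94×46, cost 94·91·46 = 393484; cumulative 406042. Total 406042.
Order ((A₁·A₂)·A₃): (A₁·A₂): 94×91 by 91×3 → 94×3, cost 94·91·3 = 25662; ((A₁·A₂)·A₃): 94×3 by 3×46 → 94×46, cost 94·3·46 = 12972; cumulative 38634. Total 38634.
Minimum: 38634.

38634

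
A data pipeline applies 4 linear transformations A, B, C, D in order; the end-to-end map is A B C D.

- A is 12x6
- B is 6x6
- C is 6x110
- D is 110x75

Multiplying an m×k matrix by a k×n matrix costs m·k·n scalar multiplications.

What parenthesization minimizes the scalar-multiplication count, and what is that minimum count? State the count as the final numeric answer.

55332

Adjacent pairs: AB = 12·6·6 = 432; BC = 6·6·110 = 3960; CD = 6·110·75 = 49500.
Length 3: A..C: k=1: 0+3960+12·6·110=11880; k=2: 432+0+12·6·110=8352 → min 8352 | B..D: k=2: 0+49500+6·6·75=52200; k=3: 3960+0+6·110·75=53460 → min 52200.
Length 4: A..D: k=1: 0+52200+12·6·75=57600; k=2: 432+49500+12·6·75=55332; k=3: 8352+0+12·110·75=107352 → min 55332.
Optimal parenthesization: ((A B) (C D)) with cost 55332.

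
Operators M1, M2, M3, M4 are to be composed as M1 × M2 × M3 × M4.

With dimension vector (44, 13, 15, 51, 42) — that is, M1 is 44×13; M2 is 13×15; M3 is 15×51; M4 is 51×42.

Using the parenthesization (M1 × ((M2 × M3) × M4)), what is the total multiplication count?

(M2 × M3): 13×15 by 15×51 → 13×51, cost 13·15·51 = 9945
((M2 × M3) × M4): 13×51 by 51×42 → 13×42, cost 13·51·42 = 27846; cumulative 37791
(M1 × ((M2 × M3) × M4)): 44×13 by 13×42 → 44×42, cost 44·13·42 = 24024; cumulative 61815
Total: 61815 scalar multiplications.

61815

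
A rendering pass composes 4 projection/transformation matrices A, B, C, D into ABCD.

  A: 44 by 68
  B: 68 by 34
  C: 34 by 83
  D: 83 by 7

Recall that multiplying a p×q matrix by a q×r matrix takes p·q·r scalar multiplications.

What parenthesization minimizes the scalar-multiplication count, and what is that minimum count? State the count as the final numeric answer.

56882

Adjacent pairs: AB = 44·68·34 = 101728; BC = 68·34·83 = 191896; CD = 34·83·7 = 19754.
Length 3: A..C: k=1: 0+191896+44·68·83=440232; k=2: 101728+0+44·34·83=225896 → min 225896 | B..D: k=2: 0+19754+68·34·7=35938; k=3: 191896+0+68·83·7=231404 → min 35938.
Length 4: A..D: k=1: 0+35938+44·68·7=56882; k=2: 101728+19754+44·34·7=131954; k=3: 225896+0+44·83·7=251460 → min 56882.
Optimal parenthesization: (A(B(CD))) with cost 56882.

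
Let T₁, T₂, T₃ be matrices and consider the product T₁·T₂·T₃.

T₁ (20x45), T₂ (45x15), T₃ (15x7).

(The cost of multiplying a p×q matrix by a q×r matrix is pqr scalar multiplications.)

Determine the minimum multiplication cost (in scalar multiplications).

11025

Order (T₁·(T₂·T₃)): (T₂·T₃): 45×15 by 15×7 → 45×7, cost 45·15·7 = 4725; (T₁·(T₂·T₃)): 20×45 by 45×7 → 20×7, cost 20·45·7 = 6300; cumulative 11025. Total 11025.
Order ((T₁·T₂)·T₃): (T₁·T₂): 20×45 by 45×15 → 20×15, cost 20·45·15 = 13500; ((T₁·T₂)·T₃): 20×15 by 15×7 → 20×7, cost 20·15·7 = 2100; cumulative 15600. Total 15600.
Minimum: 11025.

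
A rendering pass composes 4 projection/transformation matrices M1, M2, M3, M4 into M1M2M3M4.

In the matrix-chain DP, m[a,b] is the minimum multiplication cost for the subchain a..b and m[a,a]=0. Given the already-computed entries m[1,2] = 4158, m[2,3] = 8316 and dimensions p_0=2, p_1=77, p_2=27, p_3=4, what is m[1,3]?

m[1,3] = min over k∈[1,2] of m[1,k]+m[k+1,3]+p_{0}·p_k·p_{3}.
k=1: 0 + 8316 + 2·77·4 = 8932; k=2: 4158 + 0 + 2·27·4 = 4374.
Minimum: 4374 at k=2.

4374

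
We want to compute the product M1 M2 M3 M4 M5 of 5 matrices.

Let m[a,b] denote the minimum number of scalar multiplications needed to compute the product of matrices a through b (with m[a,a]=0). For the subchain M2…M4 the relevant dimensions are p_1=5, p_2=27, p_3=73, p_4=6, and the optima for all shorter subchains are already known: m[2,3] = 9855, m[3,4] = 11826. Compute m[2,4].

m[2,4] = min over k∈[2,3] of m[2,k]+m[k+1,4]+p_{1}·p_k·p_{4}.
k=2: 0 + 11826 + 5·27·6 = 12636; k=3: 9855 + 0 + 5·73·6 = 12045.
Minimum: 12045 at k=3.

12045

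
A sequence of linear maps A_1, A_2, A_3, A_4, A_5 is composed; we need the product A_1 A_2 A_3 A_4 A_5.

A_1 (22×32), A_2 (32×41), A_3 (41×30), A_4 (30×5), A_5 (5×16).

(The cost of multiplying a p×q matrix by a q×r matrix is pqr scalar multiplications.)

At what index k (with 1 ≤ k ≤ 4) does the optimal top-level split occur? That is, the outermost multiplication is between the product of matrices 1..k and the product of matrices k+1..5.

4

Adjacent pairs: A_1A_2 = 22·32·41 = 28864; A_2A_3 = 32·41·30 = 39360; A_3A_4 = 41·30·5 = 6150; A_4A_5 = 30·5·16 = 2400.
Length 3: A_1..A_3: k=1: 0+39360+22·32·30=60480; k=2: 28864+0+22·41·30=55924 → min 55924 | A_2..A_4: k=2: 0+6150+32·41·5=12710; k=3: 39360+0+32·30·5=44160 → min 12710 | A_3..A_5: k=3: 0+2400+41·30·16=22080; k=4: 6150+0+41·5·16=9430 → min 9430.
Length 4: A_1..A_4: k=1: 0+12710+22·32·5=16230; k=2: 28864+6150+22·41·5=39524; k=3: 55924+0+22·30·5=59224 → min 16230 | A_2..A_5: k=2: 0+9430+32·41·16=30422; k=3: 39360+2400+32·30·16=57120; k=4: 12710+0+32·5·16=15270 → min 15270.
Top-level splits: k=1: (A_1..A_1)·(A_2..A_5) → 0+15270+22·32·16 = 26534; k=2: (A_1..A_2)·(A_3..A_5) → 28864+9430+22·41·16 = 52726; k=3: (A_1..A_3)·(A_4..A_5) → 55924+2400+22·30·16 = 68884; k=4: (A_1..A_4)·(A_5..A_5) → 16230+0+22·5·16 = 17990.
Best split is after A_4, i.e. k = 4.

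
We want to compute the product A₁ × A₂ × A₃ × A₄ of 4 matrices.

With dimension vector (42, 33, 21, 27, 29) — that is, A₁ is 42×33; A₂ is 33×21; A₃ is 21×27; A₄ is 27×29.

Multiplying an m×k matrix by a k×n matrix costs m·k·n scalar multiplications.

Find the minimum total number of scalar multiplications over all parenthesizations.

71127

Adjacent pairs: A₁A₂ = 42·33·21 = 29106; A₂A₃ = 33·21·27 = 18711; A₃A₄ = 21·27·29 = 16443.
Length 3: A₁..A₃: k=1: 0+18711+42·33·27=56133; k=2: 29106+0+42·21·27=52920 → min 52920 | A₂..A₄: k=2: 0+16443+33·21·29=36540; k=3: 18711+0+33·27·29=44550 → min 36540.
Length 4: A₁..A₄: k=1: 0+36540+42·33·29=76734; k=2: 29106+16443+42·21·29=71127; k=3: 52920+0+42·27·29=85806 → min 71127.
Optimal order: ((A₁ × A₂) × (A₃ × A₄)) with cost 71127.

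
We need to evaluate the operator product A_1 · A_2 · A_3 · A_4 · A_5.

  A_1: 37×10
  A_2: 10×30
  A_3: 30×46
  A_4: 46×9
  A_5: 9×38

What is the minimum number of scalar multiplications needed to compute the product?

Adjacent pairs: A_1A_2 = 37·10·30 = 11100; A_2A_3 = 10·30·46 = 13800; A_3A_4 = 30·46·9 = 12420; A_4A_5 = 46·9·38 = 15732.
Length 3: A_1..A_3: k=1: 0+13800+37·10·46=30820; k=2: 11100+0+37·30·46=62160 → min 30820 | A_2..A_4: k=2: 0+12420+10·30·9=15120; k=3: 13800+0+10·46·9=17940 → min 15120 | A_3..A_5: k=3: 0+15732+30·46·38=68172; k=4: 12420+0+30·9·38=22680 → min 22680.
Length 4: A_1..A_4: k=1: 0+15120+37·10·9=18450; k=2: 11100+12420+37·30·9=33510; k=3: 30820+0+37·46·9=46138 → min 18450 | A_2..A_5: k=2: 0+22680+10·30·38=34080; k=3: 13800+15732+10·46·38=47012; k=4: 15120+0+10·9·38=18540 → min 18540.
Length 5: A_1..A_5: k=1: 0+18540+37·10·38=32600; k=2: 11100+22680+37·30·38=75960; k=3: 30820+15732+37·46·38=111228; k=4: 18450+0+37·9·38=31104 → min 31104.
Optimal order: ((A_1 · (A_2 · (A_3 · A_4))) · A_5) with cost 31104.

31104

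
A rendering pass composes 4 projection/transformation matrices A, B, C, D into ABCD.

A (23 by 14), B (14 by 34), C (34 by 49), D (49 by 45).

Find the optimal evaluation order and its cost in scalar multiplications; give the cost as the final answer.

Adjacent pairs: AB = 23·14·34 = 10948; BC = 14·34·49 = 23324; CD = 34·49·45 = 74970.
Length 3: A..C: k=1: 0+23324+23·14·49=39102; k=2: 10948+0+23·34·49=49266 → min 39102 | B..D: k=2: 0+74970+14·34·45=96390; k=3: 23324+0+14·49·45=54194 → min 54194.
Length 4: A..D: k=1: 0+54194+23·14·45=68684; k=2: 10948+74970+23·34·45=121108; k=3: 39102+0+23·49·45=89817 → min 68684.
Optimal parenthesization: (A((BC)D)) with cost 68684.

68684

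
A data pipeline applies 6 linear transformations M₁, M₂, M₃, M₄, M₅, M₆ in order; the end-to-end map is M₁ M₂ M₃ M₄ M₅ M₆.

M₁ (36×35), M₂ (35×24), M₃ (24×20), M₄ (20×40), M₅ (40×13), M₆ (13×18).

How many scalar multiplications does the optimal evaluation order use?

Adjacent pairs: M₁M₂ = 36·35·24 = 30240; M₂M₃ = 35·24·20 = 16800; M₃M₄ = 24·20·40 = 19200; M₄M₅ = 20·40·13 = 10400; M₅M₆ = 40·13·18 = 9360.
Length 3: M₁..M₃: k=1: 0+16800+36·35·20=42000; k=2: 30240+0+36·24·20=47520 → min 42000 | M₂..M₄: k=2: 0+19200+35·24·40=52800; k=3: 16800+0+35·20·40=44800 → min 44800 | M₃..M₅: k=3: 0+10400+24·20·13=16640; k=4: 19200+0+24·40·13=31680 → min 16640 | M₄..M₆: k=4: 0+9360+20·40·18=23760; k=5: 10400+0+20·13·18=15080 → min 15080.
Length 4: M₁..M₄: k=1: 0+44800+36·35·40=95200; k=2: 30240+19200+36·24·40=84000; k=3: 42000+0+36·20·40=70800 → min 70800 | M₂..M₅: k=2: 0+16640+35·24·13=27560; k=3: 16800+10400+35·20·13=36300; k=4: 44800+0+35·40·13=63000 → min 27560 | M₃..M₆: k=3: 0+15080+24·20·18=23720; k=4: 19200+9360+24·40·18=45840; k=5: 16640+0+24·13·18=22256 → min 22256.
Length 5: M₁..M₅: k=1: 0+27560+36·35·13=43940; k=2: 30240+16640+36·24·13=58112; k=3: 42000+10400+36·20·13=61760; k=4: 70800+0+36·40·13=89520 → min 43940 | M₂..M₆: k=2: 0+22256+35·24·18=37376; k=3: 16800+15080+35·20·18=44480; k=4: 44800+9360+35·40·18=79360; k=5: 27560+0+35·13·18=35750 → min 35750.
Length 6: M₁..M₆: k=1: 0+35750+36·35·18=58430; k=2: 30240+22256+36·24·18=68048; k=3: 42000+15080+36·20·18=70040; k=4: 70800+9360+36·40·18=106080; k=5: 43940+0+36·13·18=52364 → min 52364.
Optimal order: ((M₁ (M₂ (M₃ (M₄ M₅)))) M₆) with cost 52364.

52364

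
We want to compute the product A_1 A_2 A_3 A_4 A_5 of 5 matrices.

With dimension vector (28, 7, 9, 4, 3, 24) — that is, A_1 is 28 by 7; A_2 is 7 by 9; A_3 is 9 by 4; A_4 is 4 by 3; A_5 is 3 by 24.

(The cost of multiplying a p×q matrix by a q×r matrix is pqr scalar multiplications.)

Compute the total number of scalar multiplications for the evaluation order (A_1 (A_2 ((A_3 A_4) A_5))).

(A_3 A_4): 9×4 by 4×3 → 9×3, cost 9·4·3 = 108
((A_3 A_4) A_5): 9×3 by 3×24 → 9×24, cost 9·3·24 = 648; cumulative 756
(A_2 ((A_3 A_4) A_5)): 7×9 by 9×24 → 7×24, cost 7·9·24 = 1512; cumulative 2268
(A_1 (A_2 ((A_3 A_4) A_5))): 28×7 by 7×24 → 28×24, cost 28·7·24 = 4704; cumulative 6972
Total: 6972 scalar multiplications.

6972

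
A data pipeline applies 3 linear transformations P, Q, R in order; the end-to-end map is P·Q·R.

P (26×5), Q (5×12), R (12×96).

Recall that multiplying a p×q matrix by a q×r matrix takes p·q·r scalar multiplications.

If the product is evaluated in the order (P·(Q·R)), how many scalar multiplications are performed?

(Q·R): 5×12 by 12×96 → 5×96, cost 5·12·96 = 5760
(P·(Q·R)): 26×5 by 5×96 → 26×96, cost 26·5·96 = 12480; cumulative 18240
Total: 18240 scalar multiplications.

18240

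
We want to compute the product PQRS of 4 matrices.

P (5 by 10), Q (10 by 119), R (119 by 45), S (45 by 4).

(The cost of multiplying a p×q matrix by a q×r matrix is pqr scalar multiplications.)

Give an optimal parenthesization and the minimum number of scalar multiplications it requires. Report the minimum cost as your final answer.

Adjacent pairs: PQ = 5·10·119 = 5950; QR = 10·119·45 = 53550; RS = 119·45·4 = 21420.
Length 3: P..R: k=1: 0+53550+5·10·45=55800; k=2: 5950+0+5·119·45=32725 → min 32725 | Q..S: k=2: 0+21420+10·119·4=26180; k=3: 53550+0+10·45·4=55350 → min 26180.
Length 4: P..S: k=1: 0+26180+5·10·4=26380; k=2: 5950+21420+5·119·4=29750; k=3: 32725+0+5·45·4=33625 → min 26380.
Optimal parenthesization: (P(Q(RS))) with cost 26380.

26380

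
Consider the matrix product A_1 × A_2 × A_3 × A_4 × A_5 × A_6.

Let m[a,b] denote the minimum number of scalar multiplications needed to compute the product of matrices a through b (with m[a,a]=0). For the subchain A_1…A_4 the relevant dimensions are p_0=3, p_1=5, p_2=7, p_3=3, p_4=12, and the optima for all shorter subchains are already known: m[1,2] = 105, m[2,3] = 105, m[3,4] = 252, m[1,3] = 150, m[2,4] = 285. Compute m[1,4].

m[1,4] = min over k∈[1,3] of m[1,k]+m[k+1,4]+p_{0}·p_k·p_{4}.
k=1: 0 + 285 + 3·5·12 = 465; k=2: 105 + 252 + 3·7·12 = 609; k=3: 150 + 0 + 3·3·12 = 258.
Minimum: 258 at k=3.

258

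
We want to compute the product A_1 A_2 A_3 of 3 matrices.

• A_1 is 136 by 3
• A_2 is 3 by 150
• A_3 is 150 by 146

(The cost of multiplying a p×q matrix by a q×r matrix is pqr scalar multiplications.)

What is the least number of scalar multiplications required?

125268

Order (A_1 (A_2 A_3)): (A_2 A_3): 3×150 by 150×146 → 3×146, cost 3·150·146 = 65700; (A_1 (A_2 A_3)): 136×3 by 3×146 → 136×146, cost 136·3·146 = 59568; cumulative 125268. Total 125268.
Order ((A_1 A_2) A_3): (A_1 A_2): 136×3 by 3×150 → 136×150, cost 136·3·150 = 61200; ((A_1 A_2) A_3): 136×150 by 150×146 → 136×146, cost 136·150·146 = 2978400; cumulative 3039600. Total 3039600.
Minimum: 125268.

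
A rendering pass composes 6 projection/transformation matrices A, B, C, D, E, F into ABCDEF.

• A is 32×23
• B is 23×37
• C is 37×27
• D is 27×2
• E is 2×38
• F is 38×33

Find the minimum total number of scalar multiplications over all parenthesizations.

9792

Adjacent pairs: AB = 32·23·37 = 27232; BC = 23·37·27 = 22977; CD = 37·27·2 = 1998; DE = 27·2·38 = 2052; EF = 2·38·33 = 2508.
Length 3: A..C: k=1: 0+22977+32·23·27=42849; k=2: 27232+0+32·37·27=59200 → min 42849 | B..D: k=2: 0+1998+23·37·2=3700; k=3: 22977+0+23·27·2=24219 → min 3700 | C..E: k=3: 0+2052+37·27·38=40014; k=4: 1998+0+37·2·38=4810 → min 4810 | D..F: k=4: 0+2508+27·2·33=4290; k=5: 2052+0+27·38·33=35910 → min 4290.
Length 4: A..D: k=1: 0+3700+32·23·2=5172; k=2: 27232+1998+32·37·2=31598; k=3: 42849+0+32·27·2=44577 → min 5172 | B..E: k=2: 0+4810+23·37·38=37148; k=3: 22977+2052+23·27·38=48627; k=4: 3700+0+23·2·38=5448 → min 5448 | C..F: k=3: 0+4290+37·27·33=37257; k=4: 1998+2508+37·2·33=6948; k=5: 4810+0+37·38·33=51208 → min 6948.
Length 5: A..E: k=1: 0+5448+32·23·38=33416; k=2: 27232+4810+32·37·38=77034; k=3: 42849+2052+32·27·38=77733; k=4: 5172+0+32·2·38=7604 → min 7604 | B..F: k=2: 0+6948+23·37·33=35031; k=3: 22977+4290+23·27·33=47760; k=4: 3700+2508+23·2·33=7726; k=5: 5448+0+23·38·33=34290 → min 7726.
Length 6: A..F: k=1: 0+7726+32·23·33=32014; k=2: 27232+6948+32·37·33=73252; k=3: 42849+4290+32·27·33=75651; k=4: 5172+2508+32·2·33=9792; k=5: 7604+0+32·38·33=47732 → min 9792.
Optimal order: ((A(B(CD)))(EF)) with cost 9792.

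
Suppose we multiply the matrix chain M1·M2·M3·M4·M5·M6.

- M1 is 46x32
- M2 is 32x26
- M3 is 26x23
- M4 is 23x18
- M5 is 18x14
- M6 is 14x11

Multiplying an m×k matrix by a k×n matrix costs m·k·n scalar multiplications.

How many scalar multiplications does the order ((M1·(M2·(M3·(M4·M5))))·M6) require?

53508

(M4·M5): 23×18 by 18×14 → 23×14, cost 23·18·14 = 5796
(M3·(M4·M5)): 26×23 by 23×14 → 26×14, cost 26·23·14 = 8372; cumulative 14168
(M2·(M3·(M4·M5))): 32×26 by 26×14 → 32×14, cost 32·26·14 = 11648; cumulative 25816
(M1·(M2·(M3·(M4·M5)))): 46×32 by 32×14 → 46×14, cost 46·32·14 = 20608; cumulative 46424
((M1·(M2·(M3·(M4·M5))))·M6): 46×14 by 14×11 → 46×11, cost 46·14·11 = 7084; cumulative 53508
Total: 53508 scalar multiplications.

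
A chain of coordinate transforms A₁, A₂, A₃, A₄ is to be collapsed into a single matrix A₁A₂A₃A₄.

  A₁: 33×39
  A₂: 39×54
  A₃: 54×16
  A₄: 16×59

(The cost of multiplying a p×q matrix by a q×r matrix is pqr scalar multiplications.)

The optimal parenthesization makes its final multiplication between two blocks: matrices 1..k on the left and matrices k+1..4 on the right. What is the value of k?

Adjacent pairs: A₁A₂ = 33·39·54 = 69498; A₂A₃ = 39·54·16 = 33696; A₃A₄ = 54·16·59 = 50976.
Length 3: A₁..A₃: k=1: 0+33696+33·39·16=54288; k=2: 69498+0+33·54·16=98010 → min 54288 | A₂..A₄: k=2: 0+50976+39·54·59=175230; k=3: 33696+0+39·16·59=70512 → min 70512.
Top-level splits: k=1: (A₁..A₁)·(A₂..A₄) → 0+70512+33·39·59 = 146445; k=2: (A₁..A₂)·(A₃..A₄) → 69498+50976+33·54·59 = 225612; k=3: (A₁..A₃)·(A₄..A₄) → 54288+0+33·16·59 = 85440.
Best split is after A₃, i.e. k = 3.

3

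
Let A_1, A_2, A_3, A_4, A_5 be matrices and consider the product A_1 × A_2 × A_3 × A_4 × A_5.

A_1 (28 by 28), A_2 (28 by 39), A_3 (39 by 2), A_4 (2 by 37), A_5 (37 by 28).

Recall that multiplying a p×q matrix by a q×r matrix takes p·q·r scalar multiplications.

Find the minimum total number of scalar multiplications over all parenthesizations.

Adjacent pairs: A_1A_2 = 28·28·39 = 30576; A_2A_3 = 28·39·2 = 2184; A_3A_4 = 39·2·37 = 2886; A_4A_5 = 2·37·28 = 2072.
Length 3: A_1..A_3: k=1: 0+2184+28·28·2=3752; k=2: 30576+0+28·39·2=32760 → min 3752 | A_2..A_4: k=2: 0+2886+28·39·37=43290; k=3: 2184+0+28·2·37=4256 → min 4256 | A_3..A_5: k=3: 0+2072+39·2·28=4256; k=4: 2886+0+39·37·28=43290 → min 4256.
Length 4: A_1..A_4: k=1: 0+4256+28·28·37=33264; k=2: 30576+2886+28·39·37=73866; k=3: 3752+0+28·2·37=5824 → min 5824 | A_2..A_5: k=2: 0+4256+28·39·28=34832; k=3: 2184+2072+28·2·28=5824; k=4: 4256+0+28·37·28=33264 → min 5824.
Length 5: A_1..A_5: k=1: 0+5824+28·28·28=27776; k=2: 30576+4256+28·39·28=65408; k=3: 3752+2072+28·2·28=7392; k=4: 5824+0+28·37·28=34832 → min 7392.
Optimal order: ((A_1 × (A_2 × A_3)) × (A_4 × A_5)) with cost 7392.

7392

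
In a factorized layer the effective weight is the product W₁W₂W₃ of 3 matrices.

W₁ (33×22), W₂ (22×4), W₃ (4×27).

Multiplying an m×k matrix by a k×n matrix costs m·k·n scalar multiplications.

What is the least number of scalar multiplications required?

6468

Order (W₁(W₂W₃)): (W₂W₃): 22×4 by 4×27 → 22×27, cost 22·4·27 = 2376; (W₁(W₂W₃)): 33×22 by 22×27 → 33×27, cost 33·22·27 = 19602; cumulative 21978. Total 21978.
Order ((W₁W₂)W₃): (W₁W₂): 33×22 by 22×4 → 33×4, cost 33·22·4 = 2904; ((W₁W₂)W₃): 33×4 by 4×27 → 33×27, cost 33·4·27 = 3564; cumulative 6468. Total 6468.
Minimum: 6468.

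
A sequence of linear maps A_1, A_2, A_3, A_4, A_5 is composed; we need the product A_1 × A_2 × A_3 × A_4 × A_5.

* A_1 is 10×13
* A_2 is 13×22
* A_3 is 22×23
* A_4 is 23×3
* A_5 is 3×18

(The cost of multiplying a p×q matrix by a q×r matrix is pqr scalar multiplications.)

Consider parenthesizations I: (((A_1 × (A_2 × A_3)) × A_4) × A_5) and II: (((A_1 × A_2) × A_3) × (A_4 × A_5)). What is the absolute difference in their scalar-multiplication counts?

2504

Order I = (((A_1 × (A_2 × A_3)) × A_4) × A_5): (A_2 × A_3): 13×22 by 22×23 → 13×23, cost 13·22·23 = 6578; (A_1 × (A_2 × A_3)): 10×13 by 13×23 → 10×23, cost 10·13·23 = 2990; cumulative 9568; ((A_1 × (A_2 × A_3)) × A_4): 10×23 by 23×3 → 10×3, cost 10·23·3 = 690; cumulative 10258; (((A_1 × (A_2 × A_3)) × A_4) × A_5): 10×3 by 3×18 → 10×18, cost 10·3·18 = 540; cumulative 10798. Total 10798.
Order II = (((A_1 × A_2) × A_3) × (A_4 × A_5)): (A_1 × A_2): 10×13 by 13×22 → 10×22, cost 10·13·22 = 2860; ((A_1 × A_2) × A_3): 10×22 by 22×23 → 10×23, cost 10·22·23 = 5060; cumulative 7920; (A_4 × A_5): 23×3 by 3×18 → 23×18, cost 23·3·18 = 1242; (((A_1 × A_2) × A_3) × (A_4 × A_5)): 10×23 by 23×18 → 10×18, cost 10·23·18 = 4140; cumulative 13302. Total 13302.
Difference: |10798 − 13302| = 2504.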